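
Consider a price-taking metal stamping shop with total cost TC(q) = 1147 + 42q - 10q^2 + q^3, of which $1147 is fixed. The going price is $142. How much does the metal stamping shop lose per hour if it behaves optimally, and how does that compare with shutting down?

AVC = 42 - 10q + q^2 has its minimum $17 at q = 5; price $142 clears that bar, so the firm operates.
With MC = 42 - 20q + 3q^2, P = MC on the upward-sloping part at q* = 10.
TR = 142·10 = 1420. TC = 1147 + 420 = 1567. Profit = 1420 − 1567 = -$147.
Shutting down would mean losing the fixed cost of $1147, so operating at a loss of $147 is better by $1000.

Profit = -$147 at q = 10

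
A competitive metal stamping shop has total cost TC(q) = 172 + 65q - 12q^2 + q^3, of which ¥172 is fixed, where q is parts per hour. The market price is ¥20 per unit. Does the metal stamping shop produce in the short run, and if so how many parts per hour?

Shut down

From TC, MC = TC'(q) = 65 - 24q + 3q^2 and AVC = VC/q = 65 - 12q + q^2.
The AVC parabola has its vertex at q = 12/2 = 6, where AVC = 65 - 12·6 + 6^2 = ¥29.
With P < min AVC (¥20 < ¥29), every unit sold adds to the loss.
The firm minimizes its loss by shutting down and losing only its fixed cost of ¥172.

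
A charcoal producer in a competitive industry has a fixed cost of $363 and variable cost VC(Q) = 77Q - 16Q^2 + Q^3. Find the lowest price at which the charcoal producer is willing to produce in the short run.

Short-run supply begins at min AVC. From VC = 77Q - 16Q^2 + Q^3, AVC = 77 - 16Q + Q^2.
dAVC/dQ = -16 + 2Q = 0 gives Q = 8. min AVC = 77 - 16·8 + 8^2 = 13.
The firm shuts down for any P below $13.

$13 per unit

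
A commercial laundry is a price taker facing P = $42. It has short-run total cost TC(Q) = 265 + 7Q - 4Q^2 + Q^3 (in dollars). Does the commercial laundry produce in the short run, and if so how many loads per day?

Produce at Q = 5

Variable cost is VC = 7Q - 4Q^2 + Q^3, so AVC = VC/Q = 7 - 4Q + Q^2 and MC = dTC/dQ = 7 - 8Q + 3Q^2.
The AVC parabola has its vertex at Q = 4/2 = 2, where AVC = 7 - 4·2 + 2^2 = $3.
Since P = $42 ≥ min AVC = $3, price covers variable cost and the firm should produce.
Set P = MC: 42 = 7 - 8Q + 3Q^2 → -35 - 8Q + 3Q^2 = 0. The roots are Q = -7/3 and Q = 5; the profit-maximizing output is on the rising part of MC, so Q* = 5.
Check: AVC at Q = 5 is $12 ≤ P, so revenue covers variable cost.
Profit = P·Q − TC = 42·5 − 325 = -$115, a loss, but smaller than the $265 fixed cost the firm would lose by shutting down.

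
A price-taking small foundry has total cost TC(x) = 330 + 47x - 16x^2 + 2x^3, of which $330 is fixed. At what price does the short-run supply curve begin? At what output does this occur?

$15 per unit, at x = 4

Short-run supply begins at min AVC. From VC = 47x - 16x^2 + 2x^3, AVC = 47 - 16x + 2x^2.
dAVC/dx = -16 + 4x = 0 gives x = 4. min AVC = 47 - 16·4 + 2·4^2 = 15.
For P < $15 the firm produces nothing.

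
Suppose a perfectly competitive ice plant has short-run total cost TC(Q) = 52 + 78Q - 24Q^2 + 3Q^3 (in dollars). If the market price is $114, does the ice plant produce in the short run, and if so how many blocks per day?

Strip out fixed cost: VC = 78Q - 24Q^2 + 3Q^3. Then AVC = 78 - 24Q + 3Q^2 and MC = 78 - 48Q + 9Q^2.
The AVC parabola has its vertex at Q = 24/6 = 4, where AVC = 78 - 24·4 + 3·4^2 = $30.
Since P = $114 ≥ min AVC = $30, price covers variable cost and the firm should produce.
Solving P = MC: -36 - 48Q + 9Q^2 = 0 ⇒ Q = -2/3 or 6. On the upward-sloping branch, Q* = 6.
Check: AVC at Q = 6 is $42 ≤ P, so revenue covers variable cost.
Profit = P·Q − TC = 114·6 − 304 = $380.

Produce at Q = 6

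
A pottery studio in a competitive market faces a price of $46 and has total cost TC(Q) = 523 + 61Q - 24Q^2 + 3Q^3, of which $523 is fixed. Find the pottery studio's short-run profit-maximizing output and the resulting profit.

AVC = 61 - 24Q + 3Q^2; min AVC = $13 at Q = 4. Since P = $46 ≥ min AVC, the firm produces.
With MC = 61 - 48Q + 9Q^2, P = MC on the upward-sloping part at Q* = 5.
TR = 46·5 = 230. TC = 523 + 80 = 603. Profit = 230 − 603 = -$373.
By producing, the firm covers all variable cost plus $150 of fixed cost; shutting down would lose the full $523.

Profit = -$373 at Q = 5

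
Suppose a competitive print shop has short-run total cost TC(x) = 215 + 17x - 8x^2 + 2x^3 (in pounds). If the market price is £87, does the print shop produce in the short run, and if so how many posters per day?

From TC, MC = TC'(x) = 17 - 16x + 6x^2 and AVC = VC/x = 17 - 8x + 2x^2.
AVC hits its minimum where MC = AVC, at x = 2, giving min AVC = 17 - 8·2 + 2·2^2 = £9.
Since P = £87 ≥ min AVC = £9, price covers variable cost and the firm should produce.
P = MC gives -70 - 16x + 6x^2 = 0, with roots -7/3 and 5. Take the larger (rising MC): x* = 5.
Check: AVC at x = 5 is £27 ≤ P, so revenue covers variable cost.
Profit = P·x − TC = 87·5 − 350 = £85.

Produce at x = 5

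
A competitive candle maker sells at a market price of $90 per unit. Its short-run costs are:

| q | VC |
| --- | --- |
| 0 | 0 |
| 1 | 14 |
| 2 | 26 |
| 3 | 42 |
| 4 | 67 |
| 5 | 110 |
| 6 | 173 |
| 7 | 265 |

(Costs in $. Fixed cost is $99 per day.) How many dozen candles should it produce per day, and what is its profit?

Compute π = P·q − TC at each output: q=0: -99; q=1: -23; q=2: 55; q=3: 129; q=4: 194; q=5: 241; q=6: 268; q=7: 266.
Profit is maximized at q = 6. AVC there is 173/6 = $28.83 ≤ P, so producing beats shutting down (which would give -$99).

q = 6; profit = $268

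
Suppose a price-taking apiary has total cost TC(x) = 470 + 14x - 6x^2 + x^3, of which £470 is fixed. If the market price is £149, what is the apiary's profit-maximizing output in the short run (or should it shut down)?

Strip out fixed cost: VC = 14x - 6x^2 + x^3. Then AVC = 14 - 6x + x^2 and MC = 14 - 12x + 3x^2.
The AVC parabola has its vertex at x = 6/2 = 3, where AVC = 14 - 6·3 + 3^2 = £5.
Because £149 ≥ £5, revenue can cover variable cost; the firm operates.
Set P = MC: 149 = 14 - 12x + 3x^2 → -135 - 12x + 3x^2 = 0. The roots are x = -5 and x = 9; the profit-maximizing output is on the rising part of MC, so x* = 9.
Check: AVC at x = 9 is £41 ≤ P, so revenue covers variable cost.
Profit = P·x − TC = 149·9 − 839 = £502.

Produce at x = 9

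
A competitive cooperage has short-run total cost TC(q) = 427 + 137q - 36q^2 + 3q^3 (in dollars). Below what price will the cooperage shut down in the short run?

$29 per unit

Short-run supply begins at min AVC. From VC = 137q - 36q^2 + 3q^3, AVC = 137 - 36q + 3q^2.
dAVC/dq = -36 + 6q = 0 gives q = 6. min AVC = 137 - 36·6 + 3·6^2 = 29.
So the shutdown price is $29.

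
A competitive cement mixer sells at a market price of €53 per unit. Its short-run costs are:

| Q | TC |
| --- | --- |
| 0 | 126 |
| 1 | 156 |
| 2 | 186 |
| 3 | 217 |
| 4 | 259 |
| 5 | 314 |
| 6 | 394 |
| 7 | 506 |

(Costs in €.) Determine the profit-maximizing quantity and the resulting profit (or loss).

Compute π = P·Q − TC at each output: Q=0: -126; Q=1: -103; Q=2: -80; Q=3: -58; Q=4: -47; Q=5: -49; Q=6: -76; Q=7: -135.
Profit is maximized at Q = 4. AVC there is 133/4 = €33.25 ≤ P, so producing beats shutting down (which would give -€126).

Q = 4; profit = -€47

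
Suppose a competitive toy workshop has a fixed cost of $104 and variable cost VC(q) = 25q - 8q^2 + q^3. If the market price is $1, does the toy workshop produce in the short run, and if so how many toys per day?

From TC, MC = TC'(q) = 25 - 16q + 3q^2 and AVC = VC/q = 25 - 8q + q^2.
The AVC parabola has its vertex at q = 8/2 = 4, where AVC = 25 - 8·4 + 4^2 = $9.
P = $1 lies below min AVC = $9; no output level covers variable cost.
Shutting down limits the loss to fixed cost, $104.

Shut down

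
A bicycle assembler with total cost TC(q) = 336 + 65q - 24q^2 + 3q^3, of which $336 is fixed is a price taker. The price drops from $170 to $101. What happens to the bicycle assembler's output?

Output falls from 7 to 6

AVC = 65 - 24q + 3q^2, minimized at q = 4 where min AVC = $17. MC = 65 - 48q + 9q^2.
At P = $170 ≥ min AVC, set P = MC on the rising branch: q = 7.
At P = $101 ≥ min AVC, set P = MC: q = 6. The firm stays open but cuts output.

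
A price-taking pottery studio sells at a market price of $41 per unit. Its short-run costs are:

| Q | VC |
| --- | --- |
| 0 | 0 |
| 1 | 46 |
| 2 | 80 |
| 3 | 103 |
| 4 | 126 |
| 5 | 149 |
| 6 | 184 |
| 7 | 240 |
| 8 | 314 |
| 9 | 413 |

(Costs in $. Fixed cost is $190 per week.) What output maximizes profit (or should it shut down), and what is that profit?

Tabulate TR − TC: Q=0: -190; Q=1: -195; Q=2: -188; Q=3: -170; Q=4: -152; Q=5: -134; Q=6: -128; Q=7: -143; Q=8: -176; Q=9: -234.
Profit is maximized at Q = 6. AVC there is 184/6 = $30.67 ≤ P, so producing beats shutting down (which would give -$190).

Q = 6; profit = -$128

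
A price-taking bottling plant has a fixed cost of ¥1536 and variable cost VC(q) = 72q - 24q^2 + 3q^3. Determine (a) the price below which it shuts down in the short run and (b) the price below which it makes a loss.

Shutdown price = min AVC. AVC = 72 - 24q + 3q^2, with vertex at q = 4 and minimum ¥24.
ATC = 1536/q + 72 - 24q + 3q^2. Setting dATC/dq = −1536/q^2 − 24 + 6q = 0 gives q = 8 (since 6·8^3 − 24·8^2 = 1536).
min ATC = 1536/8 + 72 − 24·8 + 3·8^2 = ¥264. That is the break-even price.
Between these two prices the firm operates at a loss; above ¥264 it earns a profit.

Shutdown price = ¥24; break-even price = ¥264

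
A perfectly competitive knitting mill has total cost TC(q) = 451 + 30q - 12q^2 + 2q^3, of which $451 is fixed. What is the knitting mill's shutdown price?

$12 per unit

The shutdown price is the minimum of AVC. VC = 30q - 12q^2 + 2q^3, so AVC = 30 - 12q + 2q^2.
dAVC/dq = -12 + 4q = 0 gives q = 3. min AVC = 30 - 12·3 + 2·3^2 = 12.
So the shutdown price is $12.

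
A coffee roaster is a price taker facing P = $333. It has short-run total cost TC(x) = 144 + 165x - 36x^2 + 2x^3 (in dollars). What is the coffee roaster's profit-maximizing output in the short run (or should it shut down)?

Produce at x = 14

Variable cost is VC = 165x - 36x^2 + 2x^3, so AVC = VC/x = 165 - 36x + 2x^2 and MC = dTC/dx = 165 - 72x + 6x^2.
AVC hits its minimum where MC = AVC, at x = 9, giving min AVC = 165 - 36·9 + 2·9^2 = $3.
P = $333 exceeds min AVC = $3, so the firm stays open.
Solving P = MC: -168 - 72x + 6x^2 = 0 ⇒ x = -2 or 14. On the upward-sloping branch, x* = 14.
Check: AVC at x = 14 is $53 ≤ P, so revenue covers variable cost.
Profit = P·x − TC = 333·14 − 886 = $3776.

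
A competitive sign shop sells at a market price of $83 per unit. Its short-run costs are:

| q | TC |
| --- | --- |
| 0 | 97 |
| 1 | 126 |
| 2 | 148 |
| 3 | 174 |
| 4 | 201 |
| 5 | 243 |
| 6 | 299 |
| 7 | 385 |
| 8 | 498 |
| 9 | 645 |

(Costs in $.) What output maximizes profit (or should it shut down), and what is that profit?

Tabulate TR − TC: q=0: -97; q=1: -43; q=2: 18; q=3: 75; q=4: 131; q=5: 172; q=6: 199; q=7: 196; q=8: 166; q=9: 102.
Profit is maximized at q = 6. AVC there is 202/6 = $33.67 ≤ P, so producing beats shutting down (which would give -$97).

q = 6; profit = $199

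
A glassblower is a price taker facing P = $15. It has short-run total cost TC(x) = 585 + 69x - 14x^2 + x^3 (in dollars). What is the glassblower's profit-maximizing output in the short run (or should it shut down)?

Shut down

From TC, MC = TC'(x) = 69 - 28x + 3x^2 and AVC = VC/x = 69 - 14x + x^2.
AVC hits its minimum where MC = AVC, at x = 7, giving min AVC = 69 - 14·7 + 7^2 = $20.
Since P = $15 < min AVC = $20, price fails to cover variable cost at any output.
Best response: produce nothing and absorb the $585 fixed cost.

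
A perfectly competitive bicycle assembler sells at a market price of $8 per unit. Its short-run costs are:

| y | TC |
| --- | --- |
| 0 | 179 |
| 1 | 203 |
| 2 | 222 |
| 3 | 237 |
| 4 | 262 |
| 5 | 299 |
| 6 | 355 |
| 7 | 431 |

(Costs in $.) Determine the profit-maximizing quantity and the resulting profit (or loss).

y = 0 (shut down); profit = -$179

Tabulate TR − TC: y=0: -179; y=1: -195; y=2: -206; y=3: -213; y=4: -230; y=5: -259; y=6: -307; y=7: -375.
Profit is highest at y = 0. Equivalently, the lowest AVC in the table is 58/3 ≈ $19.33 at y = 3, and P = $8 falls below it — price never covers variable cost, so the firm shuts down and loses only its fixed cost.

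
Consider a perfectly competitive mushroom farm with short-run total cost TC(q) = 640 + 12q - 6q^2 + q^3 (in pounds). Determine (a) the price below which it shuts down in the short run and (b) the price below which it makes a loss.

Shutdown price = min AVC. AVC = 12 - 6q + q^2, with vertex at q = 3 and minimum £3.
ATC = 640/q + 12 - 6q + q^2. Setting dATC/dq = −640/q^2 − 6 + 2q = 0 gives q = 8 (since 2·8^3 − 6·8^2 = 640).
min ATC = 640/8 + 12 − 6·8 + 8^2 = £108. That is the break-even price.
For £3 ≤ P < £108 the firm produces at a loss; below £3 it shuts down.

Shutdown price = £3; break-even price = £108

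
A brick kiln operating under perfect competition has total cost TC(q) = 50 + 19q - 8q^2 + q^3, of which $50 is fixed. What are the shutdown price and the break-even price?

AVC = 19 - 8q + q^2; minimized at q = 4, giving min AVC = $3. That is the shutdown price.
ATC = 50/q + 19 - 8q + q^2. Setting dATC/dq = −50/q^2 − 8 + 2q = 0 gives q = 5 (since 2·5^3 − 8·5^2 = 50).
min ATC = 50/5 + 19 − 8·5 + 5^2 = $14. That is the break-even price.
For $3 ≤ P < $14 the firm produces at a loss; below $3 it shuts down.

Shutdown price = $3; break-even price = $14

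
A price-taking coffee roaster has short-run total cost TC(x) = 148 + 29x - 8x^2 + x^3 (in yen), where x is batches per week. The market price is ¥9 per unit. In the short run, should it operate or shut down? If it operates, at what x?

Shut down

Strip out fixed cost: VC = 29x - 8x^2 + x^3. Then AVC = 29 - 8x + x^2 and MC = 29 - 16x + 3x^2.
The AVC parabola has its vertex at x = 8/2 = 4, where AVC = 29 - 8·4 + 4^2 = ¥13.
P = ¥9 lies below min AVC = ¥13; no output level covers variable cost.
Best response: produce nothing and absorb the ¥148 fixed cost.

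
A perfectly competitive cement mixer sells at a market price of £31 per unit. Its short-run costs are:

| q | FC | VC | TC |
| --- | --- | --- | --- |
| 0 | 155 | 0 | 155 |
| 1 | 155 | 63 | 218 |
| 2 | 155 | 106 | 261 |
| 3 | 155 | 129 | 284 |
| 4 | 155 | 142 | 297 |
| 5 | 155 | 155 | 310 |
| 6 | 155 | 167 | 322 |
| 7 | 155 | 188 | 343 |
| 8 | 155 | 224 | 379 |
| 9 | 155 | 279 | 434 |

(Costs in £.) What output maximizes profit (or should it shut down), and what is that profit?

q = 7; profit = -£126

Profit at each row (π = 31q − TC): q=0: -155; q=1: -187; q=2: -199; q=3: -191; q=4: -173; q=5: -155; q=6: -136; q=7: -126; q=8: -131; q=9: -155.
Profit is maximized at q = 7. AVC there is 188/7 = £26.86 ≤ P, so producing beats shutting down (which would give -£155).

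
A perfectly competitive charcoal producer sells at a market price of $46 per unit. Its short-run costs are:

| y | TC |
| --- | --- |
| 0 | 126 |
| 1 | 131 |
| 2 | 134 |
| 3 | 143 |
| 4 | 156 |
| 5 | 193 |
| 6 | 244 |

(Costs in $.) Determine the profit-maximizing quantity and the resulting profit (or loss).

y = 5; profit = $37

Profit at each row (π = 46y − TC): y=0: -126; y=1: -85; y=2: -42; y=3: -5; y=4: 28; y=5: 37; y=6: 32.
Profit is maximized at y = 5. AVC there is 67/5 = $13.40 ≤ P, so producing beats shutting down (which would give -$126).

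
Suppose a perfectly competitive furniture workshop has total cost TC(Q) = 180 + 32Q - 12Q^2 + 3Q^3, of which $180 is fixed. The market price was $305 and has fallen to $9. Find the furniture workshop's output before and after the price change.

MC = 32 - 24Q + 9Q^2; the shutdown threshold is min AVC = $20 (at Q = 2).
At P = $305 ≥ min AVC, set P = MC on the rising branch: Q = 7.
At P = $9 < min AVC = $20, price no longer covers variable cost at any output, so the firm shuts down: Q = 0.

Output falls from 7 to 0 (the firm shuts down)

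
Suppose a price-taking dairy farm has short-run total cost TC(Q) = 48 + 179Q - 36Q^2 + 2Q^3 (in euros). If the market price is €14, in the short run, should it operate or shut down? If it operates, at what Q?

Shut down

From TC, MC = TC'(Q) = 179 - 72Q + 6Q^2 and AVC = VC/Q = 179 - 36Q + 2Q^2.
The AVC parabola has its vertex at Q = 36/4 = 9, where AVC = 179 - 36·9 + 2·9^2 = €17.
P = €14 lies below min AVC = €17; no output level covers variable cost.
Shutting down limits the loss to fixed cost, €48.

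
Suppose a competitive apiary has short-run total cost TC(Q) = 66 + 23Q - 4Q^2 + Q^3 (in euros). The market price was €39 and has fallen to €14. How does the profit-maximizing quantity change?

Output falls from 4 to 0 (the firm shuts down)

MC = 23 - 8Q + 3Q^2; the shutdown threshold is min AVC = €19 (at Q = 2).
With P = €39 above the shutdown price, P = MC gives Q = 4.
At P = €14 < min AVC = €19, price no longer covers variable cost at any output, so the firm shuts down: Q = 0.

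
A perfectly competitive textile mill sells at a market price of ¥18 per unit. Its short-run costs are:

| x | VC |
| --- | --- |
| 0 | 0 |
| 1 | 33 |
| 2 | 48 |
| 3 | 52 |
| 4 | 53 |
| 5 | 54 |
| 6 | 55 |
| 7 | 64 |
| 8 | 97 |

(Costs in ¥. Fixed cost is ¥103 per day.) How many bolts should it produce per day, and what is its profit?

Tabulate TR − TC: x=0: -103; x=1: -118; x=2: -115; x=3: -101; x=4: -84; x=5: -67; x=6: -50; x=7: -41; x=8: -56.
Profit is maximized at x = 7. AVC there is 64/7 = ¥9.14 ≤ P, so producing beats shutting down (which would give -¥103).

x = 7; profit = -¥41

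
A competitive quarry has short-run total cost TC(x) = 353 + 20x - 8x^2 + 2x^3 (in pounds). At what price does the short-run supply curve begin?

The firm shuts down when price falls below the minimum of average variable cost. AVC = VC/x = 20 - 8x + 2x^2.
At the minimum of AVC, MC = AVC. MC = 20 - 16x + 6x^2; setting MC = AVC gives 4x^2 - 8x = 0, so x = 2. min AVC = 12.
For P < £12 the firm produces nothing.

£12 per unit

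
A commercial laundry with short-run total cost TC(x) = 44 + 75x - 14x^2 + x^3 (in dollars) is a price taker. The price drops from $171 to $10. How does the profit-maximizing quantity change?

MC = 75 - 28x + 3x^2; the shutdown threshold is min AVC = $26 (at x = 7).
With P = $171 above the shutdown price, P = MC gives x = 12.
At P = $10 < min AVC = $26, price no longer covers variable cost at any output, so the firm shuts down: x = 0.

Output falls from 12 to 0 (the firm shuts down)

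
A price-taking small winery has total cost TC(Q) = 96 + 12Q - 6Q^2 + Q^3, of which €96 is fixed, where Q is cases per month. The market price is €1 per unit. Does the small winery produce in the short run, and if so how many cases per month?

Shut down

From TC, MC = TC'(Q) = 12 - 12Q + 3Q^2 and AVC = VC/Q = 12 - 6Q + Q^2.
AVC is minimized where dAVC/dQ = -6 + 2Q = 0, at Q = 3; min AVC = 12 - 6·3 + 3^2 = €3.
P = €1 lies below min AVC = €3; no output level covers variable cost.
Shutting down limits the loss to fixed cost, €96.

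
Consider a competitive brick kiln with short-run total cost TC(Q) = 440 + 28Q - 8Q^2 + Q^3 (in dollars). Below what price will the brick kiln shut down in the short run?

$12 per unit

The shutdown price is the minimum of AVC. VC = 28Q - 8Q^2 + Q^3, so AVC = 28 - 8Q + Q^2.
At the minimum of AVC, MC = AVC. MC = 28 - 16Q + 3Q^2; setting MC = AVC gives 2Q^2 - 8Q = 0, so Q = 4. min AVC = 12.
So the shutdown price is $12.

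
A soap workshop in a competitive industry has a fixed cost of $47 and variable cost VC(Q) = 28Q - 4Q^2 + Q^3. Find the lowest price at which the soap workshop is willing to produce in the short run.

$24 per unit

The firm shuts down when price falls below the minimum of average variable cost. AVC = VC/Q = 28 - 4Q + Q^2.
dAVC/dQ = -4 + 2Q = 0 gives Q = 2. min AVC = 28 - 4·2 + 2^2 = 24.
For P < $24 the firm produces nothing.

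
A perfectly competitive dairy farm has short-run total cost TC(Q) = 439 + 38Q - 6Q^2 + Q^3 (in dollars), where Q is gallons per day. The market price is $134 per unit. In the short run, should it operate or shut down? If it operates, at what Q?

Strip out fixed cost: VC = 38Q - 6Q^2 + Q^3. Then AVC = 38 - 6Q + Q^2 and MC = 38 - 12Q + 3Q^2.
AVC is minimized where dAVC/dQ = -6 + 2Q = 0, at Q = 3; min AVC = 38 - 6·3 + 3^2 = $29.
Since P = $134 ≥ min AVC = $29, price covers variable cost and the firm should produce.
Solving P = MC: -96 - 12Q + 3Q^2 = 0 ⇒ Q = -4 or 8. On the upward-sloping branch, Q* = 8.
Check: AVC at Q = 8 is $54 ≤ P, so revenue covers variable cost.
Profit = P·Q − TC = 134·8 − 871 = $201.

Produce at Q = 8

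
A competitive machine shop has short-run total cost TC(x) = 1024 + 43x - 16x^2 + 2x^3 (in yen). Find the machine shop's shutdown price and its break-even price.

Shutdown price = ¥11; break-even price = ¥171

AVC = 43 - 16x + 2x^2; minimized at x = 4, giving min AVC = ¥11. That is the shutdown price.
ATC = 1024/x + 43 - 16x + 2x^2. Setting dATC/dx = −1024/x^2 − 16 + 4x = 0 gives x = 8 (since 4·8^3 − 16·8^2 = 1024).
min ATC = 1024/8 + 43 − 16·8 + 2·8^2 = ¥171. That is the break-even price.
For ¥11 ≤ P < ¥171 the firm produces at a loss; below ¥11 it shuts down.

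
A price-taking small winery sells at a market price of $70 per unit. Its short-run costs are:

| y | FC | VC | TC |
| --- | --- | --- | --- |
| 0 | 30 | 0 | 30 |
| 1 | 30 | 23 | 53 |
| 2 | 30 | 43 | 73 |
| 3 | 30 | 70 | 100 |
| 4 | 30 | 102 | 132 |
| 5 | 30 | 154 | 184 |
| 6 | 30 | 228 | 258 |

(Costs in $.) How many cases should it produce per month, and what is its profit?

y = 5; profit = $166

Tabulate TR − TC: y=0: -30; y=1: 17; y=2: 67; y=3: 110; y=4: 148; y=5: 166; y=6: 162.
Profit is maximized at y = 5. AVC there is 154/5 = $30.80 ≤ P, so producing beats shutting down (which would give -$30).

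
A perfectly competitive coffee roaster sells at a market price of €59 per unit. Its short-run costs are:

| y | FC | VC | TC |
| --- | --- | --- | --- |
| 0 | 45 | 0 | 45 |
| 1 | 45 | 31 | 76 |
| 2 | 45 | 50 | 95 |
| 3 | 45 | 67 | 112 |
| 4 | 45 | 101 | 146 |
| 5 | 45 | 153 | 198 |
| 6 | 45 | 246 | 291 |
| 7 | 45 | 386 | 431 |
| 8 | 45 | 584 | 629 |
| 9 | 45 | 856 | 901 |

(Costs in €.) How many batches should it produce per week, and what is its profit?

y = 5; profit = €97

Profit at each row (π = 59y − TC): y=0: -45; y=1: -17; y=2: 23; y=3: 65; y=4: 90; y=5: 97; y=6: 63; y=7: -18; y=8: -157; y=9: -370.
Profit is maximized at y = 5. AVC there is 153/5 = €30.60 ≤ P, so producing beats shutting down (which would give -€45).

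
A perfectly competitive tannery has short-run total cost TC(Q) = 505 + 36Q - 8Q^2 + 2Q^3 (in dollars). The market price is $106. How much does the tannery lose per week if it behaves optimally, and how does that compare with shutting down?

Profit = -$205 at Q = 5

AVC = 36 - 8Q + 2Q^2 has its minimum $28 at Q = 2; price $106 clears that bar, so the firm operates.
MC = 36 - 16Q + 6Q^2. Setting P = MC and taking the root on the rising branch gives Q* = 5.
TR = 106·5 = 530. TC = 505 + 230 = 735. Profit = 530 − 735 = -$205.
That loss of $205 beats the $505 the firm would lose by shutting down; producing recovers $300 of fixed cost.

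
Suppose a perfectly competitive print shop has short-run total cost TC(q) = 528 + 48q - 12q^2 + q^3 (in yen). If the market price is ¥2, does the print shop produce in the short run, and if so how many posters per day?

Shut down

From TC, MC = TC'(q) = 48 - 24q + 3q^2 and AVC = VC/q = 48 - 12q + q^2.
AVC hits its minimum where MC = AVC, at q = 6, giving min AVC = 48 - 12·6 + 6^2 = ¥12.
P = ¥2 lies below min AVC = ¥12; no output level covers variable cost.
Shutting down limits the loss to fixed cost, ¥528.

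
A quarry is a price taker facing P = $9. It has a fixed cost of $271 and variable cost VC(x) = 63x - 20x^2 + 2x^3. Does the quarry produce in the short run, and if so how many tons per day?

Strip out fixed cost: VC = 63x - 20x^2 + 2x^3. Then AVC = 63 - 20x + 2x^2 and MC = 63 - 40x + 6x^2.
The AVC parabola has its vertex at x = 20/4 = 5, where AVC = 63 - 20·5 + 2·5^2 = $13.
Since P = $9 < min AVC = $13, price fails to cover variable cost at any output.
Best response: produce nothing and absorb the $271 fixed cost.

Shut down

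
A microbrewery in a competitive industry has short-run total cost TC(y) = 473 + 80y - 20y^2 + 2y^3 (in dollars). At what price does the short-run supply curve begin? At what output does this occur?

The shutdown price is the minimum of AVC. VC = 80y - 20y^2 + 2y^3, so AVC = 80 - 20y + 2y^2.
At the minimum of AVC, MC = AVC. MC = 80 - 40y + 6y^2; setting MC = AVC gives 4y^2 - 20y = 0, so y = 5. min AVC = 30.
The firm shuts down for any P below $30.

$30 per unit, at y = 5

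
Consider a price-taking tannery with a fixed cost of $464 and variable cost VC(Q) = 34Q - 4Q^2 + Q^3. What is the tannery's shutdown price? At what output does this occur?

The firm shuts down when price falls below the minimum of average variable cost. AVC = VC/Q = 34 - 4Q + Q^2.
At the minimum of AVC, MC = AVC. MC = 34 - 8Q + 3Q^2; setting MC = AVC gives 2Q^2 - 4Q = 0, so Q = 2. min AVC = 30.
For P < $30 the firm produces nothing.

$30 per unit, at Q = 2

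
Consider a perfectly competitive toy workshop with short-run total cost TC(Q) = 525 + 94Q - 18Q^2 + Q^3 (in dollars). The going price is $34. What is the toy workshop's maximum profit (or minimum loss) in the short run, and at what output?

AVC = 94 - 18Q + Q^2 has its minimum $13 at Q = 9; price $34 clears that bar, so the firm operates.
With MC = 94 - 36Q + 3Q^2, P = MC on the upward-sloping part at Q* = 10.
TR = 34·10 = 340. TC = 525 + 140 = 665. Profit = 340 − 665 = -$325.
By producing, the firm covers all variable cost plus $200 of fixed cost; shutting down would lose the full $525.

Profit = -$325 at Q = 10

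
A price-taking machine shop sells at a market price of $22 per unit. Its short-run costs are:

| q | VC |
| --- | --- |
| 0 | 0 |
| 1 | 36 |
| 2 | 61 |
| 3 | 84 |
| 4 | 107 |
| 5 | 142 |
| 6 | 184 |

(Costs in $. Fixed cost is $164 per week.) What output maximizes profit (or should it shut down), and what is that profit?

q = 0 (shut down); profit = -$164

Profit at each row (π = 22q − TC): q=0: -164; q=1: -178; q=2: -181; q=3: -182; q=4: -183; q=5: -196; q=6: -216.
Profit is highest at q = 0. Equivalently, the lowest AVC in the table is 107/4 ≈ $26.75 at q = 4, and P = $22 falls below it — price never covers variable cost, so the firm shuts down and loses only its fixed cost.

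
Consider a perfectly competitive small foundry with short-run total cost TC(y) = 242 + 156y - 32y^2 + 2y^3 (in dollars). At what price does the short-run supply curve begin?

$28 per unit

The shutdown price is the minimum of AVC. VC = 156y - 32y^2 + 2y^3, so AVC = 156 - 32y + 2y^2.
At the minimum of AVC, MC = AVC. MC = 156 - 64y + 6y^2; setting MC = AVC gives 4y^2 - 32y = 0, so y = 8. min AVC = 28.
So the shutdown price is $28.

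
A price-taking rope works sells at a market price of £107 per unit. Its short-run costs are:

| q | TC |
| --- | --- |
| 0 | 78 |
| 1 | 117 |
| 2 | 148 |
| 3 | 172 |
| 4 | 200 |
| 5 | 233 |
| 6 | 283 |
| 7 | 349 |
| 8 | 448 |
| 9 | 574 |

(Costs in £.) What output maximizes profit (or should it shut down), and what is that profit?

q = 8; profit = £408

Compute π = P·q − TC at each output: q=0: -78; q=1: -10; q=2: 66; q=3: 149; q=4: 228; q=5: 302; q=6: 359; q=7: 400; q=8: 408; q=9: 389.
Profit is maximized at q = 8. AVC there is 370/8 = £46.25 ≤ P, so producing beats shutting down (which would give -£78).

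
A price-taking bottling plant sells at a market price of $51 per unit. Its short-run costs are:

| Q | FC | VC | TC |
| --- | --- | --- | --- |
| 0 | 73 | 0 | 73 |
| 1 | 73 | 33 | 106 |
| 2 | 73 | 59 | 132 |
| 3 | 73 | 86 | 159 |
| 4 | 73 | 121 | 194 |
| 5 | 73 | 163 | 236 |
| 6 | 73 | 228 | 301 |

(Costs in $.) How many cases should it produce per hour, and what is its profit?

Compute π = P·Q − TC at each output: Q=0: -73; Q=1: -55; Q=2: -30; Q=3: -6; Q=4: 10; Q=5: 19; Q=6: 5.
Profit is maximized at Q = 5. AVC there is 163/5 = $32.60 ≤ P, so producing beats shutting down (which would give -$73).

Q = 5; profit = $19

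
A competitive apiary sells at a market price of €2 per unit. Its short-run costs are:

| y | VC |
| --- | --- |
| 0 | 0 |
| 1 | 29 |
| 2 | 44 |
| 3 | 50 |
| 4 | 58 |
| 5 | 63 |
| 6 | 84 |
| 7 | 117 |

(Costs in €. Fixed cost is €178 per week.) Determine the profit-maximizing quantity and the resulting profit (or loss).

Profit at each row (π = 2y − TC): y=0: -178; y=1: -205; y=2: -218; y=3: -222; y=4: -228; y=5: -231; y=6: -250; y=7: -281.
Profit is highest at y = 0. Equivalently, the lowest AVC in the table is 63/5 ≈ €12.60 at y = 5, and P = €2 falls below it — price never covers variable cost, so the firm shuts down and loses only its fixed cost.

y = 0 (shut down); profit = -€178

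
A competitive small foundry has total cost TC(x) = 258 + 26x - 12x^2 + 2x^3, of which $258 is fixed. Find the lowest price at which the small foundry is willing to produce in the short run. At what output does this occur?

The firm shuts down when price falls below the minimum of average variable cost. AVC = VC/x = 26 - 12x + 2x^2.
dAVC/dx = -12 + 4x = 0 gives x = 3. min AVC = 26 - 12·3 + 2·3^2 = 8.
So the shutdown price is $8.

$8 per unit, at x = 3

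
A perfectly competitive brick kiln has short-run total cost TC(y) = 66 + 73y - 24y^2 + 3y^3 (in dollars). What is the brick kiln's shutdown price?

The shutdown price is the minimum of AVC. VC = 73y - 24y^2 + 3y^3, so AVC = 73 - 24y + 3y^2.
dAVC/dy = -24 + 6y = 0 gives y = 4. min AVC = 73 - 24·4 + 3·4^2 = 25.
The firm shuts down for any P below $25.

$25 per unit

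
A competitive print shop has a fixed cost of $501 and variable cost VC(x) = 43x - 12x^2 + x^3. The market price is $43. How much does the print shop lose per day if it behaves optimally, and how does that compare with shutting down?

Profit = -$245 at x = 8

AVC = 43 - 12x + x^2 has its minimum $7 at x = 6; price $43 clears that bar, so the firm operates.
With MC = 43 - 24x + 3x^2, P = MC on the upward-sloping part at x* = 8.
TR = 43·8 = 344. TC = 501 + 88 = 589. Profit = 344 − 589 = -$245.
By producing, the firm covers all variable cost plus $256 of fixed cost; shutting down would lose the full $501.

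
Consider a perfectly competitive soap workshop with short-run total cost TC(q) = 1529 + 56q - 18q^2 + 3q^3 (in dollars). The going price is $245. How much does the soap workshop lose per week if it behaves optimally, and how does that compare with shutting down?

AVC = 56 - 18q + 3q^2 has its minimum $29 at q = 3; price $245 clears that bar, so the firm operates.
With MC = 56 - 36q + 9q^2, P = MC on the upward-sloping part at q* = 7.
TR = 245·7 = 1715. TC = 1529 + 539 = 2068. Profit = 1715 − 2068 = -$353.
By producing, the firm covers all variable cost plus $1176 of fixed cost; shutting down would lose the full $1529.

Profit = -$353 at q = 7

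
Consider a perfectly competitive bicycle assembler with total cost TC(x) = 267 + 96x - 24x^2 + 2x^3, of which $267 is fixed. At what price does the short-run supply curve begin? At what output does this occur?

$24 per unit, at x = 6

The shutdown price is the minimum of AVC. VC = 96x - 24x^2 + 2x^3, so AVC = 96 - 24x + 2x^2.
dAVC/dx = -24 + 4x = 0 gives x = 6. min AVC = 96 - 24·6 + 2·6^2 = 24.
For P < $24 the firm produces nothing.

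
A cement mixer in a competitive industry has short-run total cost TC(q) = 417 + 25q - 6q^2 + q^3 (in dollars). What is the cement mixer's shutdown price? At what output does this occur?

The firm shuts down when price falls below the minimum of average variable cost. AVC = VC/q = 25 - 6q + q^2.
At the minimum of AVC, MC = AVC. MC = 25 - 12q + 3q^2; setting MC = AVC gives 2q^2 - 6q = 0, so q = 3. min AVC = 16.
For P < $16 the firm produces nothing.

$16 per unit, at q = 3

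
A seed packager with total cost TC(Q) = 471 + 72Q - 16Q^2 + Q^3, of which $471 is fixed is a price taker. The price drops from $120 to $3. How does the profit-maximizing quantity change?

AVC = 72 - 16Q + Q^2, minimized at Q = 8 where min AVC = $8. MC = 72 - 32Q + 3Q^2.
With P = $120 above the shutdown price, P = MC gives Q = 12.
At P = $3 < min AVC = $8, price no longer covers variable cost at any output, so the firm shuts down: Q = 0.

Output falls from 12 to 0 (the firm shuts down)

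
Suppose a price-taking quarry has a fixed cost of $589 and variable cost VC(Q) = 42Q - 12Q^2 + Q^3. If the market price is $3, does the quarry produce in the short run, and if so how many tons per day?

Variable cost is VC = 42Q - 12Q^2 + Q^3, so AVC = VC/Q = 42 - 12Q + Q^2 and MC = dTC/dQ = 42 - 24Q + 3Q^2.
AVC hits its minimum where MC = AVC, at Q = 6, giving min AVC = 42 - 12·6 + 6^2 = $6.
With P < min AVC ($3 < $6), every unit sold adds to the loss.
Shutting down limits the loss to fixed cost, $589.

Shut down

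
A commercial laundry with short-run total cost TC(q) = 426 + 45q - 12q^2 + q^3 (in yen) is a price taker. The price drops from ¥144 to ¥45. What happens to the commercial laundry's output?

MC = 45 - 24q + 3q^2; the shutdown threshold is min AVC = ¥9 (at q = 6).
With P = ¥144 above the shutdown price, P = MC gives q = 11.
At P = ¥45 ≥ min AVC, set P = MC: q = 8. The firm stays open but cuts output.

Output falls from 11 to 8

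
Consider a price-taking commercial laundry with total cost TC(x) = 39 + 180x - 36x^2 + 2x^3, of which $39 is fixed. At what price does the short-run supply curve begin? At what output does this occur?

The firm shuts down when price falls below the minimum of average variable cost. AVC = VC/x = 180 - 36x + 2x^2.
At the minimum of AVC, MC = AVC. MC = 180 - 72x + 6x^2; setting MC = AVC gives 4x^2 - 36x = 0, so x = 9. min AVC = 18.
So the shutdown price is $18.

$18 per unit, at x = 9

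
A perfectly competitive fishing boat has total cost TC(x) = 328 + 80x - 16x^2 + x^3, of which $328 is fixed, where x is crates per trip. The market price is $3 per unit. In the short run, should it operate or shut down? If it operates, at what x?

From TC, MC = TC'(x) = 80 - 32x + 3x^2 and AVC = VC/x = 80 - 16x + x^2.
AVC is minimized where dAVC/dx = -16 + 2x = 0, at x = 8; min AVC = 80 - 16·8 + 8^2 = $16.
P = $3 lies below min AVC = $16; no output level covers variable cost.
Best response: produce nothing and absorb the $328 fixed cost.

Shut down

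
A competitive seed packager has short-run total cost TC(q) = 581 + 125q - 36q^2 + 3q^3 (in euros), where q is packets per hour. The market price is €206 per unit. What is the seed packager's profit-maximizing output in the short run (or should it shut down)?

Produce at q = 9

Strip out fixed cost: VC = 125q - 36q^2 + 3q^3. Then AVC = 125 - 36q + 3q^2 and MC = 125 - 72q + 9q^2.
AVC is minimized where dAVC/dq = -36 + 6q = 0, at q = 6; min AVC = 125 - 36·6 + 3·6^2 = €17.
Because €206 ≥ €17, revenue can cover variable cost; the firm operates.
Solving P = MC: -81 - 72q + 9q^2 = 0 ⇒ q = -1 or 9. On the upward-sloping branch, q* = 9.
Check: AVC at q = 9 is €44 ≤ P, so revenue covers variable cost.
Profit = P·q − TC = 206·9 − 977 = €877.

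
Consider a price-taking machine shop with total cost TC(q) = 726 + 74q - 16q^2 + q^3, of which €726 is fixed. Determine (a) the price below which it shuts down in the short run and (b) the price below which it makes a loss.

AVC = 74 - 16q + q^2; minimized at q = 8, giving min AVC = €10. That is the shutdown price.
ATC = 726/q + 74 - 16q + q^2. Setting dATC/dq = −726/q^2 − 16 + 2q = 0 gives q = 11 (since 2·11^3 − 16·11^2 = 726).
min ATC = 726/11 + 74 − 16·11 + 11^2 = €85. That is the break-even price.
For €10 ≤ P < €85 the firm produces at a loss; below €10 it shuts down.

Shutdown price = €10; break-even price = €85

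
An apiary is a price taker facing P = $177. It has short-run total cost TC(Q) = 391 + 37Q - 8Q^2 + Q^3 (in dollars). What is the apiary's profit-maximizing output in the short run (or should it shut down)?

Variable cost is VC = 37Q - 8Q^2 + Q^3, so AVC = VC/Q = 37 - 8Q + Q^2 and MC = dTC/dQ = 37 - 16Q + 3Q^2.
AVC hits its minimum where MC = AVC, at Q = 4, giving min AVC = 37 - 8·4 + 4^2 = $21.
Because $177 ≥ $21, revenue can cover variable cost; the firm operates.
Set P = MC: 177 = 37 - 16Q + 3Q^2 → -140 - 16Q + 3Q^2 = 0. The roots are Q = -14/3 and Q = 10; the profit-maximizing output is on the rising part of MC, so Q* = 10.
Check: AVC at Q = 10 is $57 ≤ P, so revenue covers variable cost.
Profit = P·Q − TC = 177·10 − 961 = $809.

Produce at Q = 10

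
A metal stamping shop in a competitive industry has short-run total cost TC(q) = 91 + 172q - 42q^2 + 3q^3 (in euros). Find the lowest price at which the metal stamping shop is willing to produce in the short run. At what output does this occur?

€25 per unit, at q = 7

Short-run supply begins at min AVC. From VC = 172q - 42q^2 + 3q^3, AVC = 172 - 42q + 3q^2.
At the minimum of AVC, MC = AVC. MC = 172 - 84q + 9q^2; setting MC = AVC gives 6q^2 - 42q = 0, so q = 7. min AVC = 25.
So the shutdown price is €25.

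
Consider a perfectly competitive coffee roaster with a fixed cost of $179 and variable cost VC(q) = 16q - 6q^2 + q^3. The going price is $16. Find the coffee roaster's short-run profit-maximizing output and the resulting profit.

AVC = 16 - 6q + q^2 has its minimum $7 at q = 3; price $16 clears that bar, so the firm operates.
With MC = 16 - 12q + 3q^2, P = MC on the upward-sloping part at q* = 4.
TR = 16·4 = 64. TC = 179 + 32 = 211. Profit = 64 − 211 = -$147.
By producing, the firm covers all variable cost plus $32 of fixed cost; shutting down would lose the full $179.

Profit = -$147 at q = 4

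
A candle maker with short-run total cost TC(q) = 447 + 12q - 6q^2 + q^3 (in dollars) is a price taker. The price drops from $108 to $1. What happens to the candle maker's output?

Output falls from 8 to 0 (the firm shuts down)

AVC = 12 - 6q + q^2, minimized at q = 3 where min AVC = $3. MC = 12 - 12q + 3q^2.
With P = $108 above the shutdown price, P = MC gives q = 8.
At P = $1 < min AVC = $3, price no longer covers variable cost at any output, so the firm shuts down: q = 0.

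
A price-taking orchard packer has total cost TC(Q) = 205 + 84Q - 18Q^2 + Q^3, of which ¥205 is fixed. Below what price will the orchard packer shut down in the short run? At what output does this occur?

Short-run supply begins at min AVC. From VC = 84Q - 18Q^2 + Q^3, AVC = 84 - 18Q + Q^2.
At the minimum of AVC, MC = AVC. MC = 84 - 36Q + 3Q^2; setting MC = AVC gives 2Q^2 - 18Q = 0, so Q = 9. min AVC = 3.
For P < ¥3 the firm produces nothing.

¥3 per unit, at Q = 9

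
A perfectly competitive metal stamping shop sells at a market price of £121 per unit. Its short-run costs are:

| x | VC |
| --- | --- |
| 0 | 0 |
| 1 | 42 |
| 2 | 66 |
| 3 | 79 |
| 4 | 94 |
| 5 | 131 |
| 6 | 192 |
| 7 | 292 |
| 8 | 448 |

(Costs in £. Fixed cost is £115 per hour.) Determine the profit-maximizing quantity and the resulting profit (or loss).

x = 7; profit = £440

Profit at each row (π = 121x − TC): x=0: -115; x=1: -36; x=2: 61; x=3: 169; x=4: 275; x=5: 359; x=6: 419; x=7: 440; x=8: 405.
Profit is maximized at x = 7. AVC there is 292/7 = £41.71 ≤ P, so producing beats shutting down (which would give -£115).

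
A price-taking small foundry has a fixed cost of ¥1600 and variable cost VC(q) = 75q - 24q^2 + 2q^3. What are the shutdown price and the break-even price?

Shutdown price = ¥3; break-even price = ¥195

AVC = 75 - 24q + 2q^2; minimized at q = 6, giving min AVC = ¥3. That is the shutdown price.
ATC = 1600/q + 75 - 24q + 2q^2. Setting dATC/dq = −1600/q^2 − 24 + 4q = 0 gives q = 10 (since 4·10^3 − 24·10^2 = 1600).
min ATC = 1600/10 + 75 − 24·10 + 2·10^2 = ¥195. That is the break-even price.
For ¥3 ≤ P < ¥195 the firm produces at a loss; below ¥3 it shuts down.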